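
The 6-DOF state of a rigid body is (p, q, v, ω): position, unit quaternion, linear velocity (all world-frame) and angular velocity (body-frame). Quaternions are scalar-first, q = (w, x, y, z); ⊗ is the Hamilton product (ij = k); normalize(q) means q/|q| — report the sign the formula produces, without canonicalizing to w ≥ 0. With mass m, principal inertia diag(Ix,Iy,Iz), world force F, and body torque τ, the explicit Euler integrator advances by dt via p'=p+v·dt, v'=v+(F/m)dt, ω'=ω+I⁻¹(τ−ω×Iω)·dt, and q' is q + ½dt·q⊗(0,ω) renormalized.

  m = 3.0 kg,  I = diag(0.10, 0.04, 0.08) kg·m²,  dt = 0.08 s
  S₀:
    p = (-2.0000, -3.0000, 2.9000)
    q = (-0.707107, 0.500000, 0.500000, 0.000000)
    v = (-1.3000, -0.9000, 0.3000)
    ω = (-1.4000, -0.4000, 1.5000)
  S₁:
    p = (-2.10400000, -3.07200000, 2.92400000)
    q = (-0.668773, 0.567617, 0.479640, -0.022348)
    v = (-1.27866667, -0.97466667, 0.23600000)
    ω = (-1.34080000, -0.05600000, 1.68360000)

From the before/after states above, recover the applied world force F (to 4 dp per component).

velocity change Δv = (0.02133333, -0.07466667, -0.06400000)
m·(v₁−v₀)/dt = (0.8000, -2.8000, -2.4000)

F = (0.8000, -2.8000, -2.4000)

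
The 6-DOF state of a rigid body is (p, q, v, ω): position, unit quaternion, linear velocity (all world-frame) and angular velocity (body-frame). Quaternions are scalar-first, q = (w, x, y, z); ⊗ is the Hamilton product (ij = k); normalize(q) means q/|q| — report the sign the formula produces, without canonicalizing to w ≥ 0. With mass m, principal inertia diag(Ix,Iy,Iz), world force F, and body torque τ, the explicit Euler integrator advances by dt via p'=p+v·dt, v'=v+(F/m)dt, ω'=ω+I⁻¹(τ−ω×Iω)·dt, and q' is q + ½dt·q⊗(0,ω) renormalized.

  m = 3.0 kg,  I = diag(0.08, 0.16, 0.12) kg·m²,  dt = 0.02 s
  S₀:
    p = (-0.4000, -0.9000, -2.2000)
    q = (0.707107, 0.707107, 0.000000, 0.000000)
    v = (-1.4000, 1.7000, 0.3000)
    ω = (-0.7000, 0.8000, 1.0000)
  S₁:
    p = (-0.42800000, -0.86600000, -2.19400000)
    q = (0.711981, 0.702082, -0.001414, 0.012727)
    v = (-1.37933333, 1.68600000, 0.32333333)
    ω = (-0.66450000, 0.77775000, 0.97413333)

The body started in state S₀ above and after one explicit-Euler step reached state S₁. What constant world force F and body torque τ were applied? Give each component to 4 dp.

F = (3.1000, -2.1000, 3.5000)
τ = (0.1100, -0.1500, -0.2000)

velocity change Δv = (0.02066667, -0.01400000, 0.02333333)
applied force F = (3.1000, -2.1000, 3.5000)
rate change Δω = (0.03550000, -0.02225000, -0.02586667)
I·α + gyro = (0.1100, -0.1500, -0.2000)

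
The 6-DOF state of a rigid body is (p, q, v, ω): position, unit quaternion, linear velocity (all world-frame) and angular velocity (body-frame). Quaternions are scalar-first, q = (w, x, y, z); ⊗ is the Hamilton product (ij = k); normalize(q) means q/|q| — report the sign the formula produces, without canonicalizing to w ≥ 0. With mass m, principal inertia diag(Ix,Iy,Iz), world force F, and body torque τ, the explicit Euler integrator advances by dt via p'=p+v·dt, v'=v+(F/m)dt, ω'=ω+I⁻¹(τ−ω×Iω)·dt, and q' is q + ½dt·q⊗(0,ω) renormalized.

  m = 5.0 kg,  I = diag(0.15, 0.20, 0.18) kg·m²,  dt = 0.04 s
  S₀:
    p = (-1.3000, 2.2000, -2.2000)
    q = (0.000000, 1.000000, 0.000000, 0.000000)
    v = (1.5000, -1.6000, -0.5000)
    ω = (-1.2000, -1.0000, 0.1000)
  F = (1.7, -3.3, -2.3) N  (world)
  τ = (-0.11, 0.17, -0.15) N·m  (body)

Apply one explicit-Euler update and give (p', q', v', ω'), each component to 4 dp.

ω×(Iω) gyroscopic = (0.0020, 0.0036, 0.0600)
(τ − ω×Iω)/I = (-0.7467, 0.8320, -1.1667)
new body rate ω' = (-1.2299, -0.9667, 0.0533)
Hamilton product q⊗(0,ω) = (1.2000000, 0.0000000, -0.1000000, -1.0000000)
q + ½dt·q⊗(0,ω), renormalized = (0.0240, 0.9995, -0.0020, -0.0200)
linear accel F/m = (0.3400, -0.6600, -0.4600)
new position p' = (-1.2400, 2.1360, -2.2200)
v + (F/m)dt = (1.5136, -1.6264, -0.5184)

p' = (-1.2400, 2.1360, -2.2200)
q' = (0.0240, 0.9995, -0.0020, -0.0200)
v' = (1.5136, -1.6264, -0.5184)
ω' = (-1.2299, -0.9667, 0.0533)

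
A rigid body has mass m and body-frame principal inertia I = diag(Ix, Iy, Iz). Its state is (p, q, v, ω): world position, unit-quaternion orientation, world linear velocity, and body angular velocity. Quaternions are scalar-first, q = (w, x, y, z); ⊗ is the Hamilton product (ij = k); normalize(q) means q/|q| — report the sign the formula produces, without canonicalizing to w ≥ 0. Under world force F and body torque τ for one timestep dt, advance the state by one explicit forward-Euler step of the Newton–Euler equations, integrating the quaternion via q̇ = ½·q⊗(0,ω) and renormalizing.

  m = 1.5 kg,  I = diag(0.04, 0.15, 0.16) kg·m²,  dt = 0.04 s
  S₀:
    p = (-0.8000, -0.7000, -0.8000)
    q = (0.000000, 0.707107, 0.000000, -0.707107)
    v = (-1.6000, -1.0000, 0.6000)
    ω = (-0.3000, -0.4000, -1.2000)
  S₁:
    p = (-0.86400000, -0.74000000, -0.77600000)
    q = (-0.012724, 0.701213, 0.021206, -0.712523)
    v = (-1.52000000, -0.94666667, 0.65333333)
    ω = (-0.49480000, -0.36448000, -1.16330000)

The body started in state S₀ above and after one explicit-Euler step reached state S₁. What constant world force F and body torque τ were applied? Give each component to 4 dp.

F = (3.0000, 2.0000, 2.0000)
τ = (-0.1900, 0.0900, 0.1600)

rate change Δω = (-0.19480000, 0.03552000, 0.03670000)
gyro term ω₀×Iω₀ = (0.0048, -0.0432, 0.0132)
I·α + gyro = (-0.1900, 0.0900, 0.1600)
v₁ − v₀ = (0.08000000, 0.05333333, 0.05333333)
applied force F = (3.0000, 2.0000, 2.0000)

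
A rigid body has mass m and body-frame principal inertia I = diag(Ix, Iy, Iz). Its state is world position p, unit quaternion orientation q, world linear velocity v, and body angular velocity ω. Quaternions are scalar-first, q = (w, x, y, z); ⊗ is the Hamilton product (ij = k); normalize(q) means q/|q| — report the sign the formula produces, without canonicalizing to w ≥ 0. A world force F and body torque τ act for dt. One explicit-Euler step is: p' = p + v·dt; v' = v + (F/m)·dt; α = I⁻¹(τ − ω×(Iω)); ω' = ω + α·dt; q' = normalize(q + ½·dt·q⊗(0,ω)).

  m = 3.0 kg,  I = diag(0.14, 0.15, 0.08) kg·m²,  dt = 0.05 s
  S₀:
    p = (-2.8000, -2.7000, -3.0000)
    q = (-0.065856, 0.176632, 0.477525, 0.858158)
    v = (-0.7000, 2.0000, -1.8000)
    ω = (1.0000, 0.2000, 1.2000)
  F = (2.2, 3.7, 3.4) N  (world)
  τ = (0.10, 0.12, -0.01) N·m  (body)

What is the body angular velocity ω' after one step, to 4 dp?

ω' = (1.0417, 0.2160, 1.1925)

ω×(Iω) gyroscopic = (-0.0168, 0.0720, 0.0020)
(τ − ω×Iω)/I = (0.8343, 0.3200, -0.1500)
ω + α·dt = (1.0417, 0.2160, 1.1925)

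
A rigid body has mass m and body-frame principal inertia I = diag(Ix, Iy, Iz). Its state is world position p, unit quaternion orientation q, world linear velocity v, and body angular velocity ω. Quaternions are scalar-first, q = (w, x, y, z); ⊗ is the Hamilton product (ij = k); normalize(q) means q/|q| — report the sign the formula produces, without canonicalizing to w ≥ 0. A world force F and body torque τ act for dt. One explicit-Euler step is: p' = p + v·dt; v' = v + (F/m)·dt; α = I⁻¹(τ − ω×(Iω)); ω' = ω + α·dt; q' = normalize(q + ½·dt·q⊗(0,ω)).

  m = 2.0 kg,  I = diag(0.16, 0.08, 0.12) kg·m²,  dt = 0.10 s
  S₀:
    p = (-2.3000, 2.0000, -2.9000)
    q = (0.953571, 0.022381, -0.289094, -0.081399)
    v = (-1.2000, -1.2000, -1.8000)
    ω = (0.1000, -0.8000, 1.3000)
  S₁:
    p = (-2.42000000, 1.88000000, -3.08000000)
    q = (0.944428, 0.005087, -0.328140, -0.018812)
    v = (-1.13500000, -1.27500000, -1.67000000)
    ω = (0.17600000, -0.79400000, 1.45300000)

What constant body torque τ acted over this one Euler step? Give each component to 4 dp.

τ = (0.0800, 0.0100, 0.1900)

rate change Δω = (0.07600000, 0.00600000, 0.15300000)
applied torque τ = (0.0800, 0.0100, 0.1900)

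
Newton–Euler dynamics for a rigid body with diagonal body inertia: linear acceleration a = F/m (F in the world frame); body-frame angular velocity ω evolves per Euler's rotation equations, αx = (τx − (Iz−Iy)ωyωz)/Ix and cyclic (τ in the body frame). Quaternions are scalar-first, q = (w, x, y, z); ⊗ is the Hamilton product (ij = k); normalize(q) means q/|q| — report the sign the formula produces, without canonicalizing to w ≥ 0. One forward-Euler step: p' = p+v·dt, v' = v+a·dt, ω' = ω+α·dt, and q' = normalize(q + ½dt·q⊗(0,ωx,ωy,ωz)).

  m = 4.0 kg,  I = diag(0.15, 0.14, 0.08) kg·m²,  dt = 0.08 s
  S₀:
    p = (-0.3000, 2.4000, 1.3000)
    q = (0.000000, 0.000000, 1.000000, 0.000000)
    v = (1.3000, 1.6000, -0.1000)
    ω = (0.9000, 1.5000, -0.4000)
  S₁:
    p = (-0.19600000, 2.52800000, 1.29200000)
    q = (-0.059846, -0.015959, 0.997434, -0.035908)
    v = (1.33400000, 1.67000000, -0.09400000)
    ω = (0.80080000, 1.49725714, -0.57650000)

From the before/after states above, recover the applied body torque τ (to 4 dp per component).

rate change Δω = (-0.09920000, -0.00274286, -0.17650000)
ω₀×(Iω₀) = (0.0360, -0.0252, -0.0135)
I·α + gyro = (-0.1500, -0.0300, -0.1900)

τ = (-0.1500, -0.0300, -0.1900)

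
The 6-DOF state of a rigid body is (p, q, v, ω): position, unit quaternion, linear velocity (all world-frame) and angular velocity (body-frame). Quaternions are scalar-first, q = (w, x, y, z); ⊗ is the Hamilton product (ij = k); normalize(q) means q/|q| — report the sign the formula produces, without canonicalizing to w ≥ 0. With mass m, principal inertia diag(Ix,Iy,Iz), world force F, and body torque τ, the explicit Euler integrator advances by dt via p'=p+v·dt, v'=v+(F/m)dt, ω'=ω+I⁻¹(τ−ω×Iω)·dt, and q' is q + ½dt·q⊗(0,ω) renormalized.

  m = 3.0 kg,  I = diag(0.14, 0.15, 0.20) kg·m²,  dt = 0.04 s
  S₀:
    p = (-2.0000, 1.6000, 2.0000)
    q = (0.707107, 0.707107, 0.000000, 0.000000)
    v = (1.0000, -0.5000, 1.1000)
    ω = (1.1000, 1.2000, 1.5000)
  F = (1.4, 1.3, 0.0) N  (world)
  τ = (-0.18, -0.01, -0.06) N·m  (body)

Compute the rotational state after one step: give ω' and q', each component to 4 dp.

angular accel α = (-1.9286, 0.5933, -0.3660)
ω' = ω + α·dt = (1.0229, 1.2237, 1.4854)
q⊗(0,ω) = (-0.7778177, 0.7778177, -0.2121321, 1.9091889)
q + ½dt·q⊗(0,ω), renormalized = (0.6909, 0.7220, -0.0042, 0.0381)

ω' = (1.0229, 1.2237, 1.4854)
q' = (0.6909, 0.7220, -0.0042, 0.0381)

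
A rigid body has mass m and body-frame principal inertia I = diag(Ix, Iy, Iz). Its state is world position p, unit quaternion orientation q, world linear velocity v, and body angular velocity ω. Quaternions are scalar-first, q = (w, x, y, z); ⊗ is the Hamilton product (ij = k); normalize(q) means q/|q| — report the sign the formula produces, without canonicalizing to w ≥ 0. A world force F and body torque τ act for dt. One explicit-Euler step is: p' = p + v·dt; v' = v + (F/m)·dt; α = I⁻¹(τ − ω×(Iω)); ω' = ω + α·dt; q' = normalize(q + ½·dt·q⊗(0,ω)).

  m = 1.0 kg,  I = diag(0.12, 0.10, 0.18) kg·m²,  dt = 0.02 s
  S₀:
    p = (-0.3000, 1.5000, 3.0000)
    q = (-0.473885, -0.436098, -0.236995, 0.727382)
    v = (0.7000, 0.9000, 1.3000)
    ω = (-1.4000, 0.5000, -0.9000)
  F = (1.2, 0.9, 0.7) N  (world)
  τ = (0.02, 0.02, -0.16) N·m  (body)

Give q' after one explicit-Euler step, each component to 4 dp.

q' = (-0.4722, -0.4309, -0.2534, 0.7260)

q⊗(0,ω) = (0.1626041, 0.5130435, -1.6477655, -0.1233455)
updated quaternion q' = (-0.4722, -0.4309, -0.2534, 0.7260)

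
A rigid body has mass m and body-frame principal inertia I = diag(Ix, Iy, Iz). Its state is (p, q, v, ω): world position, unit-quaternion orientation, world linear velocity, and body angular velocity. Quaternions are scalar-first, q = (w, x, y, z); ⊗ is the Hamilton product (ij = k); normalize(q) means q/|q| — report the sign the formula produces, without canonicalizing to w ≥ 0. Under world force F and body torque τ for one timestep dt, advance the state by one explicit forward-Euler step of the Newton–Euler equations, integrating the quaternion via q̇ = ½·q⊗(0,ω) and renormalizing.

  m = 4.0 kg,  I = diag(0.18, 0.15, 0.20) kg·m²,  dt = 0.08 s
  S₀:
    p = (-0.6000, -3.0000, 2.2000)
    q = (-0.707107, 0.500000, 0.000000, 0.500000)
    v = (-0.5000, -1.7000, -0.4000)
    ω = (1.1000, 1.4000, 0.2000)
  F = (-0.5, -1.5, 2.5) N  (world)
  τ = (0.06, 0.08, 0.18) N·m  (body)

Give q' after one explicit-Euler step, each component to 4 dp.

q' = (-0.7312, 0.4398, -0.0215, 0.5210)

2q̇ = q⊗(0,ω) = (-0.6500000, -1.4778177, -0.5399498, 0.5585786)
updated quaternion q' = (-0.7312, 0.4398, -0.0215, 0.5210)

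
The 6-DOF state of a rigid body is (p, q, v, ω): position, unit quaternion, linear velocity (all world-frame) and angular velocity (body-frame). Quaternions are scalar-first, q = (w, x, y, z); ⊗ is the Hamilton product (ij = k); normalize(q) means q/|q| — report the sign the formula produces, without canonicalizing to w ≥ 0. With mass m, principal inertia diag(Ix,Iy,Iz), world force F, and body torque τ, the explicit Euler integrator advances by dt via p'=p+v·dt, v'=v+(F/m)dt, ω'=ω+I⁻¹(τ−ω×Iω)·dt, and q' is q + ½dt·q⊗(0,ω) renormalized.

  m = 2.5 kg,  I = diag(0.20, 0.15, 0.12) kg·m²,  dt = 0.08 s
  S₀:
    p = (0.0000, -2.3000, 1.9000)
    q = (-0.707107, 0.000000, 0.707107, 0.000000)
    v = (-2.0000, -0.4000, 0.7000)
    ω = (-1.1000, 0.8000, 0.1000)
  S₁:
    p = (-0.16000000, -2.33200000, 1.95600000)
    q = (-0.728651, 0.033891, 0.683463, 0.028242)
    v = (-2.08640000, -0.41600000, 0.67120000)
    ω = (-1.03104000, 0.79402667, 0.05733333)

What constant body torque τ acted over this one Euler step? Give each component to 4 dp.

τ = (0.1700, -0.0200, -0.0200)

rate change Δω = (0.06896000, -0.00597333, -0.04266667)
ω₀×(Iω₀) = (-0.0024, -0.0088, 0.0440)
τ = I·(Δω/dt) + ω₀×(Iω₀) = (0.1700, -0.0200, -0.0200)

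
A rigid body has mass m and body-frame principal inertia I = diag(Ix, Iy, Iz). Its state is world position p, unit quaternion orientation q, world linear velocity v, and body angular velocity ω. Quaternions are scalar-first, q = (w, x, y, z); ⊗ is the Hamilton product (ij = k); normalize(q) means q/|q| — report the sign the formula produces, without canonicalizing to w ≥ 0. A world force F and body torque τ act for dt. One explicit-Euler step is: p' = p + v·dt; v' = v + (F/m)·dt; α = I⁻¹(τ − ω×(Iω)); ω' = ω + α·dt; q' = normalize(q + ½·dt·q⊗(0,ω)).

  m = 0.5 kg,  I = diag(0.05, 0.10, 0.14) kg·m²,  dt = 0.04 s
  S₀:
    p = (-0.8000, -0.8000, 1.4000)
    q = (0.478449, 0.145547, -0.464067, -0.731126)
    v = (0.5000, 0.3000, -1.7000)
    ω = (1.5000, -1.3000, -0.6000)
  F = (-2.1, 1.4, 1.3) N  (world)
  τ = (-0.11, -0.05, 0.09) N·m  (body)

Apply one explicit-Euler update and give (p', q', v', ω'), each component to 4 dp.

ω×(Iω) gyroscopic = (0.0312, 0.0810, -0.0975)
(τ − ω×Iω)/I = (-2.8240, -1.3100, 1.3393)
ω' = ω + α·dt = (1.3870, -1.3524, -0.5464)
2q̇ = q⊗(0,ω) = (-1.2602832, 0.0456499, -1.6313445, 0.2198200)
q' = normalize(q + ½dt·q⊗(0,ω)) = (0.4529, 0.1463, -0.4963, -0.7261)
linear accel F/m = (-4.2000, 2.8000, 2.6000)
p + v·dt = (-0.7800, -0.7880, 1.3320)
new velocity v' = (0.3320, 0.4120, -1.5960)

p' = (-0.7800, -0.7880, 1.3320)
q' = (0.4529, 0.1463, -0.4963, -0.7261)
v' = (0.3320, 0.4120, -1.5960)
ω' = (1.3870, -1.3524, -0.5464)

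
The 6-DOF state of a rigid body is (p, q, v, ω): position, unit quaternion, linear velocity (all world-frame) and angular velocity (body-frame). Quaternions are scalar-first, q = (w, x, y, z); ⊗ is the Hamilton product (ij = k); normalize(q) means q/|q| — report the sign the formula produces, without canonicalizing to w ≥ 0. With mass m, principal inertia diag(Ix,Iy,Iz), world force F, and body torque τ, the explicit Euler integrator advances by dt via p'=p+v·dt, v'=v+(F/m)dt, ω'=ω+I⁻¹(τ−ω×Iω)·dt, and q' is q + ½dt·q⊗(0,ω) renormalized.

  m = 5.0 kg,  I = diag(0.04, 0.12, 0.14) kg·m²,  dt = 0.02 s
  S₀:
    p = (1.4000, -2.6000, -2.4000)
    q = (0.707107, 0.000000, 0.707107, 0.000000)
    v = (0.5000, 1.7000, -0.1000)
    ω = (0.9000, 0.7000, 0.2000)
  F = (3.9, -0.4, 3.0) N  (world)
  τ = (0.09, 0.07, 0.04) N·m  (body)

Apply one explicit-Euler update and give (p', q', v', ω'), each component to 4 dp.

p' = (1.4100, -2.5660, -2.4020)
q' = (0.7021, 0.0078, 0.7120, -0.0049)
v' = (0.5156, 1.6984, -0.0880)
ω' = (0.9436, 0.7147, 0.1985)

new position p' = (1.4100, -2.5660, -2.4020)
v' = v + a·dt = (0.5156, 1.6984, -0.0880)
(τ − ω×Iω)/I = (2.1800, 0.7333, -0.0743)
new body rate ω' = (0.9436, 0.7147, 0.1985)
Hamilton product q⊗(0,ω) = (-0.4949749, 0.7778177, 0.4949749, -0.4949749)
q + ½dt·q⊗(0,ω), renormalized = (0.7021, 0.0078, 0.7120, -0.0049)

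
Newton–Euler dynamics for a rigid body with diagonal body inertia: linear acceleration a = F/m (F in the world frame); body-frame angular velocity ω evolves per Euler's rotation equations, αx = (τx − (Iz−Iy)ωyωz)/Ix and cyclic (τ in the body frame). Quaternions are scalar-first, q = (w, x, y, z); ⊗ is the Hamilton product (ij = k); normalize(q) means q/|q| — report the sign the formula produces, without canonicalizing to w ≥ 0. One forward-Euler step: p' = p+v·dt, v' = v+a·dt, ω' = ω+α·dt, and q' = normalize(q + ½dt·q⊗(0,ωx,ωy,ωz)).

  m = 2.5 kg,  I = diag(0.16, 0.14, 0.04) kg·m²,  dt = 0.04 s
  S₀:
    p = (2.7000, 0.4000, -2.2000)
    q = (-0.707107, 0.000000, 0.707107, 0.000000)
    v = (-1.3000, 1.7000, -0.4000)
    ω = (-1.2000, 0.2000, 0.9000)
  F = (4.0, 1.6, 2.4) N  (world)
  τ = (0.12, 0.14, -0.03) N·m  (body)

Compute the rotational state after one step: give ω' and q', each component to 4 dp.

gyro term ω×Iω = (-0.0180, -0.1296, 0.0048)
angular accel α = (0.8625, 1.9257, -0.8700)
ω' = ω + α·dt = (-1.1655, 0.2770, 0.8652)
Hamilton product q⊗(0,ω) = (-0.1414214, 1.4849247, -0.1414214, 0.2121321)
updated quaternion q' = (-0.7096, 0.0297, 0.7040, 0.0042)

ω' = (-1.1655, 0.2770, 0.8652)
q' = (-0.7096, 0.0297, 0.7040, 0.0042)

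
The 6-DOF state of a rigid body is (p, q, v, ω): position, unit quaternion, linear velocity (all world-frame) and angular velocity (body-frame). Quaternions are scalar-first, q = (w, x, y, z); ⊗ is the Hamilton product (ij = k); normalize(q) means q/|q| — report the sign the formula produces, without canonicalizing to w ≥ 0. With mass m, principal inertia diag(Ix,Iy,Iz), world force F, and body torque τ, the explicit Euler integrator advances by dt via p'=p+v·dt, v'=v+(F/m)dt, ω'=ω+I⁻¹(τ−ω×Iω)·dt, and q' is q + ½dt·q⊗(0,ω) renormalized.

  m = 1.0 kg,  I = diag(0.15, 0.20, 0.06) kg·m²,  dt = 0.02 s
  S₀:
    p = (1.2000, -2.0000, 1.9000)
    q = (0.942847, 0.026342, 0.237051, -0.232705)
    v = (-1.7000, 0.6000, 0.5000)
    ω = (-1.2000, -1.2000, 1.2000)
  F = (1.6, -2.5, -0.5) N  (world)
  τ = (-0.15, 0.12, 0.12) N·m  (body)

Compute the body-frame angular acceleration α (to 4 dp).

α = (-2.3440, 1.2480, 0.8000)

ω×(Iω) gyroscopic = (0.2016, -0.1296, 0.0720)
α = I⁻¹(τ − ω×Iω) = (-2.3440, 1.2480, 0.8000)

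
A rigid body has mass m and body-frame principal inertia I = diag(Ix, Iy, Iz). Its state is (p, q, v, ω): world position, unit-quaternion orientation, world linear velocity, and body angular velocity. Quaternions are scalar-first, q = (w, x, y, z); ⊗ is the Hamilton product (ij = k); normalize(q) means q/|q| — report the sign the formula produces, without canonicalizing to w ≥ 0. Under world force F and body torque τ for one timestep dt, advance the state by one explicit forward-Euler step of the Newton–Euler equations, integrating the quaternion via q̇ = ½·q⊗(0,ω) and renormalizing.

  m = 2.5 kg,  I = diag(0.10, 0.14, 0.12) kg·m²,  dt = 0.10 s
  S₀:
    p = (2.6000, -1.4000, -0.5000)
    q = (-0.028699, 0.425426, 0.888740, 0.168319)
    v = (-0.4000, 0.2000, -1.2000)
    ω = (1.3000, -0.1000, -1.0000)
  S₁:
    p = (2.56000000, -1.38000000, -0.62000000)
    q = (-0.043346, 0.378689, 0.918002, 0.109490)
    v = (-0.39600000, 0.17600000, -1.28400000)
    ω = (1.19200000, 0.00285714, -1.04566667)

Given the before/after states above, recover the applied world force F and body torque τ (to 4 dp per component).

Δω = ω₁−ω₀ = (-0.10800000, 0.10285714, -0.04566667)
I·α + gyro = (-0.1100, 0.1700, -0.0600)
velocity change Δv = (0.00400000, -0.02400000, -0.08400000)
F = m·Δv/dt = (0.1000, -0.6000, -2.1000)

F = (0.1000, -0.6000, -2.1000)
τ = (-0.1100, 0.1700, -0.0600)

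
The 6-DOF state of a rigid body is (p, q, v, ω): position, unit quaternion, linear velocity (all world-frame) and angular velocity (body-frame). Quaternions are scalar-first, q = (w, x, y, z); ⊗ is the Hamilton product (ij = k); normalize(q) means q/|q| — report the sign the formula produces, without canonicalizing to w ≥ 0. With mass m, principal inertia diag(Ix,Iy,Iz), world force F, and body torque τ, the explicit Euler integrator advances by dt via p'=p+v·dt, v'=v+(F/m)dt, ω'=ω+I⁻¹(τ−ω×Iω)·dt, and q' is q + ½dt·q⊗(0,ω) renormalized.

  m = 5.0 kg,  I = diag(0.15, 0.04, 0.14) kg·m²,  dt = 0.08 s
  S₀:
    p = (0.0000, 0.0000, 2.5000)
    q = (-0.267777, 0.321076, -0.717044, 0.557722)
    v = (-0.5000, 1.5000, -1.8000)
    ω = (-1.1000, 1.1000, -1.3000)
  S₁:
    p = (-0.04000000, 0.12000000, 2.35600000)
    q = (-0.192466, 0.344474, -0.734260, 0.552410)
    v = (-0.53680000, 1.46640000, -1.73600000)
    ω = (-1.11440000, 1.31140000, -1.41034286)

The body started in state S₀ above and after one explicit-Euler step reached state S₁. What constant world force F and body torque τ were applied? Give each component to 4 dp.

ω₁ − ω₀ = (-0.01440000, 0.21140000, -0.11034286)
precession coupling = (-0.1430, 0.0143, 0.1331)
I·α + gyro = (-0.1700, 0.1200, -0.0600)
Δv = v₁−v₀ = (-0.03680000, -0.03360000, 0.06400000)
applied force F = (-2.3000, -2.1000, 4.0000)

F = (-2.3000, -2.1000, 4.0000)
τ = (-0.1700, 0.1200, -0.0600)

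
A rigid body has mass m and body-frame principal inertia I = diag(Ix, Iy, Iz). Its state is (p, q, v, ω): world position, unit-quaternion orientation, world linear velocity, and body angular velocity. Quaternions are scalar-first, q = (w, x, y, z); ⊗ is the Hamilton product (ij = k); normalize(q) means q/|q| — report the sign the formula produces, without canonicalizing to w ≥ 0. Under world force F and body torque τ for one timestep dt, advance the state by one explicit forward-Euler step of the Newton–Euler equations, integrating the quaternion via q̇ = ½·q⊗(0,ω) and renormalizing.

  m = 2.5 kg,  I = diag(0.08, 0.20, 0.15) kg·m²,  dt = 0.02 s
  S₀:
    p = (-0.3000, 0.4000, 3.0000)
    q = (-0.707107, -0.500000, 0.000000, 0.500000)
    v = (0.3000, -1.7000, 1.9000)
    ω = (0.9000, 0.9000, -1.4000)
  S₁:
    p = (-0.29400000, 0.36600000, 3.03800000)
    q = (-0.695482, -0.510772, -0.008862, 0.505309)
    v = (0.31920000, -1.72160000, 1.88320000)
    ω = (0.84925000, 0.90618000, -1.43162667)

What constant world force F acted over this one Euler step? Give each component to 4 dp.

Δv = v₁−v₀ = (0.01920000, -0.02160000, -0.01680000)
F = m·Δv/dt = (2.4000, -2.7000, -2.1000)

F = (2.4000, -2.7000, -2.1000)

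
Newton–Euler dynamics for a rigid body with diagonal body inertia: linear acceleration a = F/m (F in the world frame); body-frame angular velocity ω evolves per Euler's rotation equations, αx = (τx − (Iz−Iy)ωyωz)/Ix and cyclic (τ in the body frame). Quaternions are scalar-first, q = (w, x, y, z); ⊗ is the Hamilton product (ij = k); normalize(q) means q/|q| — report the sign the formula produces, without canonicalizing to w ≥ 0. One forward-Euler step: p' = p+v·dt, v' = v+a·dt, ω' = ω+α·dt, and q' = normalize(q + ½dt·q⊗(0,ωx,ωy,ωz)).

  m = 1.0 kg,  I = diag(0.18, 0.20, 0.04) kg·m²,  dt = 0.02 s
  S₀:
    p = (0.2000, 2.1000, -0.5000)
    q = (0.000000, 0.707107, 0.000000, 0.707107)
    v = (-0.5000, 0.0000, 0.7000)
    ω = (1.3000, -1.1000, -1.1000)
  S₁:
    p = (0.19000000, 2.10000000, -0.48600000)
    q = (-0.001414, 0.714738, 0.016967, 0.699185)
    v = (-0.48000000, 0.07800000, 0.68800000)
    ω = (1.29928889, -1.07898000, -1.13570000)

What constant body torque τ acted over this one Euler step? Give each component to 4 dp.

τ = (-0.2000, 0.0100, -0.1000)

Δω = ω₁−ω₀ = (-0.00071111, 0.02102000, -0.03570000)
precession coupling = (-0.1936, -0.2002, -0.0286)
applied torque τ = (-0.2000, 0.0100, -0.1000)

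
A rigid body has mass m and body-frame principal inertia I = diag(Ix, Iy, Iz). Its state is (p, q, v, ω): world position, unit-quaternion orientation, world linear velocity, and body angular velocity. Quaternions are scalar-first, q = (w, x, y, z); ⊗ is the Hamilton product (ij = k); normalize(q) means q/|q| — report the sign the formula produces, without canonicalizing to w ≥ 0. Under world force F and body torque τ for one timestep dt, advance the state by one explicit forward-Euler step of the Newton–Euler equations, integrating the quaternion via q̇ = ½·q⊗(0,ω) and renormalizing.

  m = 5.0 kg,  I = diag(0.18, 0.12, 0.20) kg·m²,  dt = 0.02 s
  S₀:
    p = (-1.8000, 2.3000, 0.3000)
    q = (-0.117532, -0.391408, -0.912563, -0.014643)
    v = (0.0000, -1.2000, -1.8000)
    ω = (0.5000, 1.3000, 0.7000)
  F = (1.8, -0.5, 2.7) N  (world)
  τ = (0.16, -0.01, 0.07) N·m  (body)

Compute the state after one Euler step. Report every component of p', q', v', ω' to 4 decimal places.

a = F/m = (0.3600, -0.1000, 0.5400)
p + v·dt = (-1.8000, 2.2760, 0.2640)
new velocity v' = (0.0072, -1.2020, -1.7892)
(τ − ω×Iω)/I = (0.4844, -0.0250, 0.5450)
ω' = ω + α·dt = (0.5097, 1.2995, 0.7109)
q⊗(0,ω) = (1.3922860, -0.6785242, 0.1138725, -0.1348213)
updated quaternion q' = (-0.1036, -0.3981, -0.9113, -0.0160)

p' = (-1.8000, 2.2760, 0.2640)
q' = (-0.1036, -0.3981, -0.9113, -0.0160)
v' = (0.0072, -1.2020, -1.7892)
ω' = (0.5097, 1.2995, 0.7109)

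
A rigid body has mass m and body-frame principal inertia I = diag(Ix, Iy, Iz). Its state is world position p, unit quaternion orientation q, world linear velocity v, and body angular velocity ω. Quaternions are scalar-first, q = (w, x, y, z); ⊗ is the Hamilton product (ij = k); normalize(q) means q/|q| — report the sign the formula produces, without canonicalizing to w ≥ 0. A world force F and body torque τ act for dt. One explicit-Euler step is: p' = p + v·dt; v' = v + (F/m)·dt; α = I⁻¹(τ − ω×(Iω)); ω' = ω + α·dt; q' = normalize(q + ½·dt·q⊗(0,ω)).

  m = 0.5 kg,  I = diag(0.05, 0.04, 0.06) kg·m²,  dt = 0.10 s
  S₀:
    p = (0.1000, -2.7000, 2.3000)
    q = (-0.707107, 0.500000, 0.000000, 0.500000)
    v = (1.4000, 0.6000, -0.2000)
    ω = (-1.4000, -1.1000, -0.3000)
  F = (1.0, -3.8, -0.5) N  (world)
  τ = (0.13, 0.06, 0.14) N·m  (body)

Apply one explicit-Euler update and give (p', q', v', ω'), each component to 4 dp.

gyro term ω×Iω = (0.0066, -0.0042, -0.0154)
(τ − ω×Iω)/I = (2.4680, 1.6050, 2.5900)
ω' = ω + α·dt = (-1.1532, -0.9395, -0.0410)
2q̇ = q⊗(0,ω) = (0.8500000, 1.5399498, 0.2278177, -0.3378679)
q + ½dt·q⊗(0,ω), renormalized = (-0.6619, 0.5747, 0.0113, 0.4811)
a = F/m = (2.0000, -7.6000, -1.0000)
p' = p + v·dt = (0.2400, -2.6400, 2.2800)
v + (F/m)dt = (1.6000, -0.1600, -0.3000)

p' = (0.2400, -2.6400, 2.2800)
q' = (-0.6619, 0.5747, 0.0113, 0.4811)
v' = (1.6000, -0.1600, -0.3000)
ω' = (-1.1532, -0.9395, -0.0410)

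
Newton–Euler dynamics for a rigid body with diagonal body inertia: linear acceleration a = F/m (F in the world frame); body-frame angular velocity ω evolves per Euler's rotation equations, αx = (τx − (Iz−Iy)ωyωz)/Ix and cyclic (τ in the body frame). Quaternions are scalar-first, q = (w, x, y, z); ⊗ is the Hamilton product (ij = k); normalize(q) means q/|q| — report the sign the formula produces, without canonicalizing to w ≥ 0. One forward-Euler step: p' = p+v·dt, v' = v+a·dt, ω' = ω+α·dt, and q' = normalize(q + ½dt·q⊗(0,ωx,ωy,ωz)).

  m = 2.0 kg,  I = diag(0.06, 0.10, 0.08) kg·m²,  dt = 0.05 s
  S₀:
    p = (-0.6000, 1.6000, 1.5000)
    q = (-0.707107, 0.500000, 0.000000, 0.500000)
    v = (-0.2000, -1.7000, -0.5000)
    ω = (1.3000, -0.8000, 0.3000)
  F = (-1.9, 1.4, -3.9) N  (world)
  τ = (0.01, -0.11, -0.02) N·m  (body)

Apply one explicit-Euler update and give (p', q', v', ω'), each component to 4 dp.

p' = (-0.6100, 1.5150, 1.4750)
q' = (-0.7266, 0.4867, 0.0266, 0.4843)
v' = (-0.2475, -1.6650, -0.5975)
ω' = (1.3043, -0.8511, 0.3135)

a = F/m = (-0.9500, 0.7000, -1.9500)
p + v·dt = (-0.6100, 1.5150, 1.4750)
new velocity v' = (-0.2475, -1.6650, -0.5975)
gyro term ω×Iω = (0.0048, -0.0078, -0.0416)
(τ − ω×Iω)/I = (0.0867, -1.0220, 0.2700)
ω' = ω + α·dt = (1.3043, -0.8511, 0.3135)
q⊗(0,ω) = (-0.8000000, -0.5192391, 1.0656856, -0.6121321)
q' = normalize(q + ½dt·q⊗(0,ω)) = (-0.7266, 0.4867, 0.0266, 0.4843)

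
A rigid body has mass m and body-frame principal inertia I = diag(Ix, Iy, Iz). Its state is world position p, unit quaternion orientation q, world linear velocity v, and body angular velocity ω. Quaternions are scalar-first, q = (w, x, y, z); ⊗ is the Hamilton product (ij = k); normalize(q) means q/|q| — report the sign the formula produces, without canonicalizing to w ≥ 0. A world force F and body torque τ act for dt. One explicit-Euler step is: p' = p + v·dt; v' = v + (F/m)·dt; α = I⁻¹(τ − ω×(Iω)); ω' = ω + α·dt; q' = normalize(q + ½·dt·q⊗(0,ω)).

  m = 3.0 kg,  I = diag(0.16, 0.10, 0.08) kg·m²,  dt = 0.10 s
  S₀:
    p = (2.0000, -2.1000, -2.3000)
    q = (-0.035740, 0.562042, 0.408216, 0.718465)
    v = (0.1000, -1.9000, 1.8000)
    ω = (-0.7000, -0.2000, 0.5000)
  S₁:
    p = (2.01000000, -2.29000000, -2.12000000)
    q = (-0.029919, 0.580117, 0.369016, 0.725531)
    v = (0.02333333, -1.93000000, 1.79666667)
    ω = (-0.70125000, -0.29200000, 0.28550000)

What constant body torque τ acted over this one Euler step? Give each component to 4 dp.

ω₁ − ω₀ = (-0.00125000, -0.09200000, -0.21450000)
τ = I·(Δω/dt) + ω₀×(Iω₀) = (0.0000, -0.1200, -0.1800)

τ = (0.0000, -0.1200, -0.1800)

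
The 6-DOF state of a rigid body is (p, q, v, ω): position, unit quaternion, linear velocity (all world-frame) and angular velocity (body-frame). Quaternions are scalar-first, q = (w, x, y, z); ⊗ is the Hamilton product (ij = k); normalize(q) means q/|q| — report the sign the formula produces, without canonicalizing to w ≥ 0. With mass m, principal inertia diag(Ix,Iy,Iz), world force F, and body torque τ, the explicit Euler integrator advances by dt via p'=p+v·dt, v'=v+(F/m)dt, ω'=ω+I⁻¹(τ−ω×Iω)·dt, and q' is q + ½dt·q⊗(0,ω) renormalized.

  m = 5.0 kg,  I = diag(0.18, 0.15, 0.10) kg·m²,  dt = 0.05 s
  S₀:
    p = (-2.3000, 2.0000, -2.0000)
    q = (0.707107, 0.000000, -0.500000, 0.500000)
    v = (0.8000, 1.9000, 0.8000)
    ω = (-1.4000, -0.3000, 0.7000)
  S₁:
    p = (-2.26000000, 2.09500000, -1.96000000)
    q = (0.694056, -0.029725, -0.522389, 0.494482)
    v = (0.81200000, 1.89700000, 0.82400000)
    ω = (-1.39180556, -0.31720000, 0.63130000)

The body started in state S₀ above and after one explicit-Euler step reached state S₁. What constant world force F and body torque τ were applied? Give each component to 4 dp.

ω₁ − ω₀ = (0.00819444, -0.01720000, -0.06870000)
ω₀×(Iω₀) = (0.0105, -0.0784, -0.0126)
applied torque τ = (0.0400, -0.1300, -0.1500)
v₁ − v₀ = (0.01200000, -0.00300000, 0.02400000)
F = m·Δv/dt = (1.2000, -0.3000, 2.4000)

F = (1.2000, -0.3000, 2.4000)
τ = (0.0400, -0.1300, -0.1500)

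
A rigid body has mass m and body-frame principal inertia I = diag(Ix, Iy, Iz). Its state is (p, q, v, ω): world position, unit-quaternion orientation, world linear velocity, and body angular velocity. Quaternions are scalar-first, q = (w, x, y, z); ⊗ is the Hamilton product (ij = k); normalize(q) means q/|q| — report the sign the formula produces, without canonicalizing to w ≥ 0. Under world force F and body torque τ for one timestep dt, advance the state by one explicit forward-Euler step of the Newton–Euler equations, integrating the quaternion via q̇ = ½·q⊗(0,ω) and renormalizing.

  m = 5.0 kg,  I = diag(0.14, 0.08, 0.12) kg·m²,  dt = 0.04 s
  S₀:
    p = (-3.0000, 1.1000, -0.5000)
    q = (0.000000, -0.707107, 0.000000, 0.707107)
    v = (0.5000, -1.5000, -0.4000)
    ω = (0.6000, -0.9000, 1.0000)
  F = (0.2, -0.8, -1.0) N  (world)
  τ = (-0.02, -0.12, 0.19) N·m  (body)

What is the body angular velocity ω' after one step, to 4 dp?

ω' = (0.6046, -0.9660, 1.0525)

α = I⁻¹(τ − ω×Iω) = (0.1143, -1.6500, 1.3133)
ω + α·dt = (0.6046, -0.9660, 1.0525)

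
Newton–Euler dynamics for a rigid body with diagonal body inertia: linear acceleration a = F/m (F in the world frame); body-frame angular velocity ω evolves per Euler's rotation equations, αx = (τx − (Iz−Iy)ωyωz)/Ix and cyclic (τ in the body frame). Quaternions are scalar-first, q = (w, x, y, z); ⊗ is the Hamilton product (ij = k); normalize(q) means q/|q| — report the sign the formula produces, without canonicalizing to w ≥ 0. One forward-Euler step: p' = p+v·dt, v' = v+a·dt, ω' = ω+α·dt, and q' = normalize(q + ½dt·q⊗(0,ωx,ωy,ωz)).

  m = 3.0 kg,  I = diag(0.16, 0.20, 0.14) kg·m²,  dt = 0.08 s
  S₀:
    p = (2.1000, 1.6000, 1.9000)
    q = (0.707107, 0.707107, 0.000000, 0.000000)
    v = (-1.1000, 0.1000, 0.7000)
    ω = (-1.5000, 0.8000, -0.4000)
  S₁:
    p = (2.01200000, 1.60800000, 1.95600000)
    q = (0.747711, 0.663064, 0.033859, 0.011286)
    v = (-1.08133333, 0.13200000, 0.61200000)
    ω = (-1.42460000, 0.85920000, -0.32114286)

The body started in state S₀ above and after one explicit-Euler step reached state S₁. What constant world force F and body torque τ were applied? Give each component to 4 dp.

F = (0.7000, 1.2000, -3.3000)
τ = (0.1700, 0.1600, 0.0900)

ω₁ − ω₀ = (0.07540000, 0.05920000, 0.07885714)
τ = I·(Δω/dt) + ω₀×(Iω₀) = (0.1700, 0.1600, 0.0900)
Δv = v₁−v₀ = (0.01866667, 0.03200000, -0.08800000)
m·(v₁−v₀)/dt = (0.7000, 1.2000, -3.3000)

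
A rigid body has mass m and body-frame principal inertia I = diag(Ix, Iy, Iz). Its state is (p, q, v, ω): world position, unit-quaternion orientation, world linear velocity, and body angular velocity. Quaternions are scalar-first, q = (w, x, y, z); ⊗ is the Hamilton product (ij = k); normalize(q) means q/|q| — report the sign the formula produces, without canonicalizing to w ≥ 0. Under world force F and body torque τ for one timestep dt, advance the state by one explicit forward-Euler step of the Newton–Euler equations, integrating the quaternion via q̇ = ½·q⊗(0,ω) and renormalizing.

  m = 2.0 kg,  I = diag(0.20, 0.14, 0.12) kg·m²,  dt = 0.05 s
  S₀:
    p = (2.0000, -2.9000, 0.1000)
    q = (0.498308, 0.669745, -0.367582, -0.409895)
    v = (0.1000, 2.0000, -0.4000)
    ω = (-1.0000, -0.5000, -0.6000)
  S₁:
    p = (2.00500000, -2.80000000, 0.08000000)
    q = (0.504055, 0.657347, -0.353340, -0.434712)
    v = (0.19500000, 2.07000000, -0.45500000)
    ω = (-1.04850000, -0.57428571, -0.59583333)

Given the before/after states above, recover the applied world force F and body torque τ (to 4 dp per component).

F = (3.8000, 2.8000, -2.2000)
τ = (-0.2000, -0.1600, -0.0200)

Δv = v₁−v₀ = (0.09500000, 0.07000000, -0.05500000)
applied force F = (3.8000, 2.8000, -2.2000)
ω₁ − ω₀ = (-0.04850000, -0.07428571, 0.00416667)
gyro term ω₀×Iω₀ = (-0.0060, 0.0480, -0.0300)
I·α + gyro = (-0.2000, -0.1600, -0.0200)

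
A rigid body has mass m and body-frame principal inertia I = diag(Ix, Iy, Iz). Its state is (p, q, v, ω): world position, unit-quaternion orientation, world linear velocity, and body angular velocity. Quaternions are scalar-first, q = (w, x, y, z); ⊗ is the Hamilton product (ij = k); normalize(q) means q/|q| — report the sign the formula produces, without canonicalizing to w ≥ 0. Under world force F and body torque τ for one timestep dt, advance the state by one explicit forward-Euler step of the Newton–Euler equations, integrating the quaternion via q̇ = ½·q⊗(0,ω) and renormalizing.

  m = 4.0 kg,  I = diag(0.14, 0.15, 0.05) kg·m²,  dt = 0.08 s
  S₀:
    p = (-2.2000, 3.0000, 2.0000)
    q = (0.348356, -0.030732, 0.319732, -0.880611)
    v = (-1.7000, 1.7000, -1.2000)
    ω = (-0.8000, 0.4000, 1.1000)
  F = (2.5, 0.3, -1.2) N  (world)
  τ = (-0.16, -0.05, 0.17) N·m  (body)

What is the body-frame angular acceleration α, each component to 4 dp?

α = (-0.8286, 0.1947, 3.4640)

gyro term ω×Iω = (-0.0440, -0.0792, -0.0032)
angular accel α = (-0.8286, 0.1947, 3.4640)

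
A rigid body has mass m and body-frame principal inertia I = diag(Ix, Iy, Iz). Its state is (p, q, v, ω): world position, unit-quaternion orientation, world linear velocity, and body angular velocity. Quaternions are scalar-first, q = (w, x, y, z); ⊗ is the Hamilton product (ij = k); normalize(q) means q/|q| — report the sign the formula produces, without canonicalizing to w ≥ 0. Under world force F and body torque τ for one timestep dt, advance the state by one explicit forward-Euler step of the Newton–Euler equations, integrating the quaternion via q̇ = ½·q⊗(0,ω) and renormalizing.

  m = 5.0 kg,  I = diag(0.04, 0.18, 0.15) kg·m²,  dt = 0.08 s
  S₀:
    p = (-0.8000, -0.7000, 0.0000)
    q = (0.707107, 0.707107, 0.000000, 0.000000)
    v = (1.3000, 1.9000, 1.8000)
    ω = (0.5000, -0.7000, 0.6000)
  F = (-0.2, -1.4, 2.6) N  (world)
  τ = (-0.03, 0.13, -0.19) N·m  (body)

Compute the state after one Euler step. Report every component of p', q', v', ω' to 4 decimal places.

angular accel α = (-1.0650, 0.9056, -0.9400)
ω' = ω + α·dt = (0.4148, -0.6276, 0.5248)
q⊗(0,ω) = (-0.3535535, 0.3535535, -0.9192391, -0.0707107)
updated quaternion q' = (0.6924, 0.7206, -0.0367, -0.0028)
p + v·dt = (-0.6960, -0.5480, 0.1440)
v' = v + a·dt = (1.2968, 1.8776, 1.8416)

p' = (-0.6960, -0.5480, 0.1440)
q' = (0.6924, 0.7206, -0.0367, -0.0028)
v' = (1.2968, 1.8776, 1.8416)
ω' = (0.4148, -0.6276, 0.5248)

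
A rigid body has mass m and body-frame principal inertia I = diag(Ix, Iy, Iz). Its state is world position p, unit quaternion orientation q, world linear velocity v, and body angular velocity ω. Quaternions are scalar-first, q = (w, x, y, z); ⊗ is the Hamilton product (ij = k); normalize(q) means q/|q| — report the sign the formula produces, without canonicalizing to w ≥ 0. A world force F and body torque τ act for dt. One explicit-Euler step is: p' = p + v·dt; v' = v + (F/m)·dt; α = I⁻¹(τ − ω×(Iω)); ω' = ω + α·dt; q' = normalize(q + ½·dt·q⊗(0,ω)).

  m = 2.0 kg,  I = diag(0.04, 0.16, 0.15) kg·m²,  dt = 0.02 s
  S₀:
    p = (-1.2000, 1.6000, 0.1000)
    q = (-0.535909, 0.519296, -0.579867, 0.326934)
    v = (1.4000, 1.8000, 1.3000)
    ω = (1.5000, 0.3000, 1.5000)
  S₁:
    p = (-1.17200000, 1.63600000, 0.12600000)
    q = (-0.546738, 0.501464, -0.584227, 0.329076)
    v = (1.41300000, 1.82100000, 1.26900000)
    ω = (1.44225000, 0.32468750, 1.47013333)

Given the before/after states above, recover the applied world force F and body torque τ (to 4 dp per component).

Δω = ω₁−ω₀ = (-0.05775000, 0.02468750, -0.02986667)
gyro term ω₀×Iω₀ = (-0.0045, -0.2475, 0.0540)
I·α + gyro = (-0.1200, -0.0500, -0.1700)
v₁ − v₀ = (0.01300000, 0.02100000, -0.03100000)
applied force F = (1.3000, 2.1000, -3.1000)

F = (1.3000, 2.1000, -3.1000)
τ = (-0.1200, -0.0500, -0.1700)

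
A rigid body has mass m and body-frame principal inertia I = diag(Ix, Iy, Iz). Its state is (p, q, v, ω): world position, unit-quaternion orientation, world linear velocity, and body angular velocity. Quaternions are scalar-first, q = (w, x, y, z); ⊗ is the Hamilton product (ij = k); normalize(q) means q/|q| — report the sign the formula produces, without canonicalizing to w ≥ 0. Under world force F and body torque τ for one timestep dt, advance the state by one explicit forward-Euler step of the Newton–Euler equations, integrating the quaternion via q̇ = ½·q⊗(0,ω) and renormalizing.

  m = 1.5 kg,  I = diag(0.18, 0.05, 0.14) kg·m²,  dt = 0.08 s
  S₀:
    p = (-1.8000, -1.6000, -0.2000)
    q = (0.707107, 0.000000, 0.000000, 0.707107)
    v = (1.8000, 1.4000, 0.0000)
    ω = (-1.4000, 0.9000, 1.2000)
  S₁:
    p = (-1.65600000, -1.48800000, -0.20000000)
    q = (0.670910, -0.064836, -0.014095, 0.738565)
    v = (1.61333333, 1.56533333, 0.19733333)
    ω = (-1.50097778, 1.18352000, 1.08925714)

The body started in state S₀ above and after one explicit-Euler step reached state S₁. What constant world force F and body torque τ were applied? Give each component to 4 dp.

velocity change Δv = (-0.18666667, 0.16533333, 0.19733333)
F = m·Δv/dt = (-3.5000, 3.1000, 3.7000)
Δω = ω₁−ω₀ = (-0.10097778, 0.28352000, -0.11074286)
ω₀×(Iω₀) = (0.0972, -0.0672, 0.1638)
τ = I·(Δω/dt) + ω₀×(Iω₀) = (-0.1300, 0.1100, -0.0300)

F = (-3.5000, 3.1000, 3.7000)
τ = (-0.1300, 0.1100, -0.0300)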